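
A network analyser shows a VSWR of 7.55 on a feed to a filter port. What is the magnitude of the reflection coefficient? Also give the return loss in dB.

|Γ| = (S − 1)/(S + 1) = (7.55 − 1)/(7.55 + 1) = 6.55/8.55
RL = −20·log₁₀|Γ| = −20·log₁₀(0.766)

|Γ| ≈ 0.766; return loss ≈ 2.31 dB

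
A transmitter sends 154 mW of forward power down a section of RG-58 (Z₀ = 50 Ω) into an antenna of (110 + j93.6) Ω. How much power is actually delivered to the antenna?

|Γ| = |(60 + j93.6)/(160 + j93.6)| = 0.6
|Γ|² = 0.36
P_refl = |Γ|²·P_inc = 55.4 mW, P_del = (1 − |Γ|²)·P_inc = 98.6 mW

P_delivered ≈ 98.6 mW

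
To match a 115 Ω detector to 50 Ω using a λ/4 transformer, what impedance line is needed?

Z_qwt ≈ 75.8 Ω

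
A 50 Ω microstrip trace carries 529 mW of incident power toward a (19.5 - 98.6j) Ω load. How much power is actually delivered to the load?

P_delivered ≈ 142 mW

|Γ| = |(-30.5 − j98.6)/(69.5 − j98.6)| = 0.856
|Γ|² = 0.732
P_refl = |Γ|²·P_inc = 387 mW, P_del = (1 − |Γ|²)·P_inc = 142 mW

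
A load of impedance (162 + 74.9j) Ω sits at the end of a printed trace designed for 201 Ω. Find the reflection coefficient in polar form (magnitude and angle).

Γ ≈ 0.228 ∠ 106°

Γ = (Z_L − Z_0)/(Z_L + Z_0) = (-39 + j74.9)/(363 + j74.9)
|Γ| = 84.4/371 = 0.228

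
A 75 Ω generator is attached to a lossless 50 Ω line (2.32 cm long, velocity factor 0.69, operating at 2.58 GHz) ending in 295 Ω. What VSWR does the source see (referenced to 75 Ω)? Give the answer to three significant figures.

VSWR ≈ 8.56

λ = v/f = 0.69·c / 2.58 GHz = 0.0802 m
βl = 2π·l/λ = 2π × 0.289 = 104°
tan(βl) = -3.98
Z_in = Z_0·(Z_L + jZ_0·tanβl)/(Z_0 + jZ_L·tanβl) = 8.99 + j12.2 Ω
Γ_s = (Z_in − Z_s)/(Z_in + Z_s) = (-66 + j12.2)/(84 + j12.2), |Γ_s| = 0.791
VSWR = (1 + |Γ_s|)/(1 − |Γ_s|)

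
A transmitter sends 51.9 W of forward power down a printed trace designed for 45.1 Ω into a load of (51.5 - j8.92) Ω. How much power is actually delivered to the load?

|Γ| = |(6.4 − j8.92)/(96.6 − j8.92)| = 0.113
|Γ|² = 0.0128
P_refl = |Γ|²·P_inc = 0.665 W, P_del = (1 − |Γ|²)·P_inc = 51.2 W

P_delivered ≈ 51.2 W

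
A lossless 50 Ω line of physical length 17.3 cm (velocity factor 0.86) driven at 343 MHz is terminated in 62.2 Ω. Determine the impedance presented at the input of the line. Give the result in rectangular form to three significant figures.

λ = v/f = 0.86·c / 343 MHz = 0.752 m
βl = 2π·l/λ = 2π × 0.23 = 82.8°
tan(βl) = tan(82.8°) = 7.91
Z_in = Z_0·(Z_L + jZ_0·tanβl)/(Z_0 + jZ_L·tanβl)
     = 50·(62.2 + j396)/(50 + j492)

Z_in ≈ 40.4 − j2.21 Ω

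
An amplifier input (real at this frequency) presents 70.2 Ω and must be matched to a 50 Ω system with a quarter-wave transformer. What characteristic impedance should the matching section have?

Z_qwt ≈ 59.2 Ω

Z_qwt = √(Z_0·R_L) = √(50 × 70.2) = √3510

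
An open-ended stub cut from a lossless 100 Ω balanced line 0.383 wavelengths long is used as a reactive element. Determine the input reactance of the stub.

βl = 2π × 0.383 = 138°
tan(βl) = -0.904
For an open-ended stub, Z_in = −jZ_0·cot(βl) = −jZ_0/tan(βl)

X_in ≈ 111 Ω (inductive)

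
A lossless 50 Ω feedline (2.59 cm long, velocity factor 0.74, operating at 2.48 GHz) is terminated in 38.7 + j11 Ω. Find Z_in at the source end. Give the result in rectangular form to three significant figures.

λ = v/f = 0.74·c / 2.48 GHz = 0.0895 m
βl = 2π·l/λ = 2π × 0.289 = 104°
tan(βl) = tan(104°) = -3.96
Z_in = Z_0·(Z_L + jZ_0·tanβl)/(Z_0 + jZ_L·tanβl)
     = 50·(38.7 − j187)/(93.6 − j153)

Z_in ≈ 50.1 − j17.9 Ω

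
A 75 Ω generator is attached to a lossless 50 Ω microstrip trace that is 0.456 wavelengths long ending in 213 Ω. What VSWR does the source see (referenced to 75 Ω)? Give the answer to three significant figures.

VSWR ≈ 3.12

βl = 2π × 0.456 = 164°
tan(βl) = -0.284
Z_in = Z_0·(Z_L + jZ_0·tanβl)/(Z_0 + jZ_L·tanβl) = 93.5 + j98.9 Ω
Γ_s = (Z_in − Z_s)/(Z_in + Z_s) = (18.5 + j98.9)/(169 + j98.9), |Γ_s| = 0.515
VSWR = (1 + |Γ_s|)/(1 − |Γ_s|)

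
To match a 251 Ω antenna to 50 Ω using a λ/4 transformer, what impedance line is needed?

Z_qwt = √(Z_0·R_L) = √(50 × 251) = √12550

Z_qwt ≈ 112 Ω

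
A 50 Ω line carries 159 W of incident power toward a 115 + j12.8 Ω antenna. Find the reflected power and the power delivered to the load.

|Γ| = |(65 + j12.8)/(165 + j12.8)| = 0.4
|Γ|² = 0.16
P_refl = |Γ|²·P_inc = 25.5 W, P_del = (1 − |Γ|²)·P_inc = 134 W

P_reflected ≈ 25.5 W; P_delivered ≈ 134 W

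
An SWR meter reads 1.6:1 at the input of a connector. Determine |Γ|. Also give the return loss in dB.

|Γ| ≈ 0.231; return loss ≈ 12.7 dB

|Γ| = (S − 1)/(S + 1) = (1.6 − 1)/(1.6 + 1) = 0.6/2.6
RL = −20·log₁₀|Γ| = −20·log₁₀(0.231)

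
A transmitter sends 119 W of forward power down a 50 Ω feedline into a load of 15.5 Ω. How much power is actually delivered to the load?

P_delivered ≈ 86 W

Γ = (15.5 − 50)/(15.5 + 50) = -0.527
|Γ|² = 0.277
P_refl = |Γ|²·P_inc = 33 W, P_del = (1 − |Γ|²)·P_inc = 86 W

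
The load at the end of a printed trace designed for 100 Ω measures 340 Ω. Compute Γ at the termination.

Γ = 0.545

Γ = (Z_L − Z_0)/(Z_L + Z_0) = (340 − 100)/(340 + 100) = 240/440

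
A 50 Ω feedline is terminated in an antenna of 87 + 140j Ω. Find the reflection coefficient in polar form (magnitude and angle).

Γ ≈ 0.739 ∠ 29.6°

Γ = (Z_L − Z_0)/(Z_L + Z_0) = (37 + j140)/(137 + j140)
|Γ| = 145/196 = 0.739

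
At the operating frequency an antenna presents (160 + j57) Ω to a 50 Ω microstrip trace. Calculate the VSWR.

VSWR ≈ 3.64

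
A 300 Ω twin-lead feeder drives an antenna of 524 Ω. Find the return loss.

Γ = (524 − 300)/(524 + 300) = 0.272
RL = −20·log₁₀|Γ| = −20·log₁₀(0.272)

RL ≈ 11.3 dB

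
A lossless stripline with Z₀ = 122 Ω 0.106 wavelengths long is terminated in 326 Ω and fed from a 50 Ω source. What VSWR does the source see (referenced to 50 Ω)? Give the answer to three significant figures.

βl = 2π × 0.106 = 38.2°
tan(βl) = 0.786
Z_in = Z_0·(Z_L + jZ_0·tanβl)/(Z_0 + jZ_L·tanβl) = 97.5 − j109 Ω
Γ_s = (Z_in − Z_s)/(Z_in + Z_s) = (47.5 − j109)/(147 − j109), |Γ_s| = 0.648
VSWR = (1 + |Γ_s|)/(1 − |Γ_s|)

VSWR ≈ 4.68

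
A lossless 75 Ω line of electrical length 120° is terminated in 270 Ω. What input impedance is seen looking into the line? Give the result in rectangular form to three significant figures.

tan(βl) = tan(120°) = -1.73
Z_in = Z_0·(Z_L + jZ_0·tanβl)/(Z_0 + jZ_L·tanβl)
     = 75·(270 − j130)/(75 − j468)

Z_in ≈ 27.1 + j39 Ω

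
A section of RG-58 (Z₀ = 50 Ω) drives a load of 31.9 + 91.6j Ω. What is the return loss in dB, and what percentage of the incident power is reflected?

RL ≈ 2.38 dB; 57.7% of incident power reflected

Γ = (-18.1 + j91.6)/(81.9 + j91.6), |Γ| = 0.76
RL = −20·log₁₀(0.76) = 2.38 dB
P_refl/P_inc = |Γ|² = 0.577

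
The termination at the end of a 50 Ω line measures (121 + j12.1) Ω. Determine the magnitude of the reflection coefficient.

|Γ| ≈ 0.42

Γ = (Z_L − Z_0)/(Z_L + Z_0) = (71 + j12.1)/(171 + j12.1)
|Γ| = 72/171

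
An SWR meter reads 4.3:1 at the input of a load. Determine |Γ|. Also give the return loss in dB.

|Γ| = (S − 1)/(S + 1) = (4.3 − 1)/(4.3 + 1) = 3.3/5.3
RL = −20·log₁₀|Γ| = −20·log₁₀(0.623)

|Γ| ≈ 0.623; return loss ≈ 4.12 dB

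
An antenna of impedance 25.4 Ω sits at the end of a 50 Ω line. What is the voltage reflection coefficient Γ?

Γ = (Z_L − Z_0)/(Z_L + Z_0) = (25.4 − 50)/(25.4 + 50) = -24.6/75.4

Γ = -0.326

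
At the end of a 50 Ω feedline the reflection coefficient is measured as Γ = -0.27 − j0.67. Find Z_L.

Z_L ≈ 11.6 − j32.5 Ω

Z_L = Z_0·(1 + Γ)/(1 − Γ) = 50·(0.73 − j0.67)/(1.27 + j0.67)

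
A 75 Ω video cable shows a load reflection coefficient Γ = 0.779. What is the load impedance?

Z_L ≈ 604 Ω

Z_L = Z_0·(1 + Γ)/(1 − Γ) = 75·(1.78)/(0.221)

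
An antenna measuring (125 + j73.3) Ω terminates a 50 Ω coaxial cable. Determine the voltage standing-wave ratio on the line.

VSWR ≈ 3.47

Γ = (Z_L − Z_0)/(Z_L + Z_0) = (75 + j73.3)/(175 + j73.3)
|Γ| = 105/190 = 0.553
VSWR = (1 + |Γ|)/(1 − |Γ|) = 1.55/0.447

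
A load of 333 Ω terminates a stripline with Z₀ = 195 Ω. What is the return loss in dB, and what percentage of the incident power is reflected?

RL ≈ 11.7 dB; 6.83% of incident power reflected

Γ = (333 − 195)/(333 + 195) = 0.261
RL = −20·log₁₀(0.261) = 11.7 dB
P_refl/P_inc = |Γ|² = 0.0683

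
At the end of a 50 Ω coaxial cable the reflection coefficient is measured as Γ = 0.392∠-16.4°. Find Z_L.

Z_L = Z_0·(1 + Γ)/(1 − Γ) = 50·(1.38 − j0.111)/(0.624 + j0.111)

Z_L ≈ 105 − j27.6 Ω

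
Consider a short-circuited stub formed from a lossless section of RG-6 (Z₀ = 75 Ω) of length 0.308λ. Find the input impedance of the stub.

βl = 2π × 0.308 = 111°
tan(βl) = -2.62
For a short-circuited stub, Z_in = jZ_0·tan(βl)

Z_in ≈ −j197 Ω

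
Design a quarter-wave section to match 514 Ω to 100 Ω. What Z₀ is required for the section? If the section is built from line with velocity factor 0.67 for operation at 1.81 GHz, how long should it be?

Z_qwt ≈ 227 Ω; length ≈ 2.78 cm

Z_qwt = √(Z_0·R_L) = √(100 × 514) = √51400
λ = 0.67·c/f = 0.111 m, so l = λ/4 = 0.0278 m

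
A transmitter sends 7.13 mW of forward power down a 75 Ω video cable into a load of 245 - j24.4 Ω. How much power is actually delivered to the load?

|Γ| = |(170 − j24.4)/(320 − j24.4)| = 0.535
|Γ|² = 0.286
P_refl = |Γ|²·P_inc = 2.04 mW, P_del = (1 − |Γ|²)·P_inc = 5.09 mW

P_delivered ≈ 5.09 mW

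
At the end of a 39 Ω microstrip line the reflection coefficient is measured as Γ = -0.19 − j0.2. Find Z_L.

Z_L ≈ 24.7 − j10.7 Ω

Z_L = Z_0·(1 + Γ)/(1 − Γ) = 39·(0.81 − j0.2)/(1.19 + j0.2)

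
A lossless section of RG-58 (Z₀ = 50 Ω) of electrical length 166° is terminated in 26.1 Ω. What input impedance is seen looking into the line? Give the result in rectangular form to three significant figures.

tan(βl) = tan(166°) = -0.249
Z_in = Z_0·(Z_L + jZ_0·tanβl)/(Z_0 + jZ_L·tanβl)
     = 50·(26.1 − j12.5)/(50 − j6.51)

Z_in ≈ 27.3 − j8.92 Ω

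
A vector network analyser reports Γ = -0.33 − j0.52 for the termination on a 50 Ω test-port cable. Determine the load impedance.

Z_L ≈ 15.2 − j25.5 Ω

Z_L = Z_0·(1 + Γ)/(1 − Γ) = 50·(0.67 − j0.52)/(1.33 + j0.52)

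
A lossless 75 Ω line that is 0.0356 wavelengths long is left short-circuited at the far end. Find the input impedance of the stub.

Z_in ≈ +j17.1 Ω

βl = 2π × 0.0356 = 12.8°
tan(βl) = 0.227
For a short-circuited stub, Z_in = jZ_0·tan(βl)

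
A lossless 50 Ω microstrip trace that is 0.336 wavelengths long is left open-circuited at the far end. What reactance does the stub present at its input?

X_in ≈ 30 Ω (inductive)

βl = 2π × 0.336 = 121°
tan(βl) = -1.67
For an open-circuited stub, Z_in = −jZ_0·cot(βl) = −jZ_0/tan(βl)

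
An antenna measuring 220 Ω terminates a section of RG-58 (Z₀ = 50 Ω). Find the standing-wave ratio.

VSWR ≈ 4.4

Γ = (220 − 50)/(220 + 50) = 0.63
VSWR = (1 + 0.63)/(1 − 0.63)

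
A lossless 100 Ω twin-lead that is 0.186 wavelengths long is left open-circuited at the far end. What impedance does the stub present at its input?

βl = 2π × 0.186 = 67°
tan(βl) = 2.35
For an open-circuited stub, Z_in = −jZ_0·cot(βl) = −jZ_0/tan(βl)

Z_in ≈ −j42.5 Ω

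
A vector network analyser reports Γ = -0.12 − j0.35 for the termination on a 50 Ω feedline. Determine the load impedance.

Z_L = Z_0·(1 + Γ)/(1 − Γ) = 50·(0.88 − j0.35)/(1.12 + j0.35)

Z_L ≈ 31.3 − j25.4 Ω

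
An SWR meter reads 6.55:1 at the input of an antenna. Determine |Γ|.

|Γ| = (S − 1)/(S + 1) = (6.55 − 1)/(6.55 + 1) = 5.55/7.55

|Γ| ≈ 0.735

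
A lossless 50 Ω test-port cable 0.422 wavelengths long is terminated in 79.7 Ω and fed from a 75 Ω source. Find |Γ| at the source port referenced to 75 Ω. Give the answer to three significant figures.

|Γ| ≈ 0.209

βl = 2π × 0.422 = 152°
tan(βl) = -0.534
Z_in = Z_0·(Z_L + jZ_0·tanβl)/(Z_0 + jZ_L·tanβl) = 59.4 + j23.9 Ω
Γ_s = (Z_in − Z_s)/(Z_in + Z_s) = (-15.6 + j23.9)/(134 + j23.9), |Γ_s| = 0.209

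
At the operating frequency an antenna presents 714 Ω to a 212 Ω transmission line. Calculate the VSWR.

Γ = (714 − 212)/(714 + 212) = 0.542
VSWR = (1 + 0.542)/(1 − 0.542)

VSWR ≈ 3.37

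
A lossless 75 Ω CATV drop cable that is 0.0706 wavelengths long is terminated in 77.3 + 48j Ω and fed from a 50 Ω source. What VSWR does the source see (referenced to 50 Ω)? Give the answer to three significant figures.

VSWR ≈ 2.76

βl = 2π × 0.0706 = 25.4°
tan(βl) = 0.475
Z_in = Z_0·(Z_L + jZ_0·tanβl)/(Z_0 + jZ_L·tanβl) = 131 + j28.1 Ω
Γ_s = (Z_in − Z_s)/(Z_in + Z_s) = (80.9 + j28.1)/(181 + j28.1), |Γ_s| = 0.468
VSWR = (1 + |Γ_s|)/(1 − |Γ_s|)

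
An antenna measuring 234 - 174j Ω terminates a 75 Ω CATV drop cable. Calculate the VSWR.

VSWR ≈ 4.96

Γ = (Z_L − Z_0)/(Z_L + Z_0) = (159 − j174)/(309 − j174)
|Γ| = 236/355 = 0.665
VSWR = (1 + |Γ|)/(1 − |Γ|) = 1.66/0.335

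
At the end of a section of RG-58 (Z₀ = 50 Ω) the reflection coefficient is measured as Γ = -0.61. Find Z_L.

Z_L ≈ 12.1 Ω

Z_L = Z_0·(1 + Γ)/(1 − Γ) = 50·(0.39)/(1.61)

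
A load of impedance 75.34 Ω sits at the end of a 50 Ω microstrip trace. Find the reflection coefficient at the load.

Γ = 0.202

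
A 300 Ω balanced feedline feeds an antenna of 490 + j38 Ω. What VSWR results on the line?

VSWR ≈ 1.65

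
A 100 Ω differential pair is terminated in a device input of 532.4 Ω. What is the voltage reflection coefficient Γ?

Γ = (Z_L − Z_0)/(Z_L + Z_0) = (532.4 − 100)/(532.4 + 100) = 432.4/632.4

Γ = 0.684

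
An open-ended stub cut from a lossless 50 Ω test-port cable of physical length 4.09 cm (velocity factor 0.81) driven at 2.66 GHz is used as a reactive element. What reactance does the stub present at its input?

λ = v/f = 0.81·c / 2.66 GHz = 0.0914 m
βl = 2π·l/λ = 2π × 0.448 = 161°
tan(βl) = -0.341
For an open-ended stub, Z_in = −jZ_0·cot(βl) = −jZ_0/tan(βl)

X_in ≈ 147 Ω (inductive)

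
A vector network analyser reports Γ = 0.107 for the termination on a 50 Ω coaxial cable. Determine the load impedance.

Z_L = Z_0·(1 + Γ)/(1 − Γ) = 50·(1.11)/(0.893)

Z_L ≈ 62 Ω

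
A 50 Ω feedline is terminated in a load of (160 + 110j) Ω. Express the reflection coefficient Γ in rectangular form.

Γ = (Z_L − Z_0)/(Z_L + Z_0) = (110 + j110)/(210 + j110)

Γ ≈ 0.626 + j0.196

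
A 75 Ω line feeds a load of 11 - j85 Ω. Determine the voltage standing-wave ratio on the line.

Γ = (Z_L − Z_0)/(Z_L + Z_0) = (-64 − j85)/(86 − j85)
|Γ| = 106/121 = 0.88
VSWR = (1 + |Γ|)/(1 − |Γ|) = 1.88/0.12

VSWR ≈ 15.7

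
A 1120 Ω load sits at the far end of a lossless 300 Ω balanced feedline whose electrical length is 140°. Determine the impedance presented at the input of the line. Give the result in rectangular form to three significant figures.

Z_in ≈ 177 + j301 Ω

tan(βl) = tan(140°) = -0.839
Z_in = Z_0·(Z_L + jZ_0·tanβl)/(Z_0 + jZ_L·tanβl)
     = 300·(1120 − j252)/(300 − j940)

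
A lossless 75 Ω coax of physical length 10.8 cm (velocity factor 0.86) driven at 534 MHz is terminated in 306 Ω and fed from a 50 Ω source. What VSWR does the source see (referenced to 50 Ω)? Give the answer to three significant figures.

VSWR ≈ 2.82

λ = v/f = 0.86·c / 534 MHz = 0.483 m
βl = 2π·l/λ = 2π × 0.224 = 80.5°
tan(βl) = 5.96
Z_in = Z_0·(Z_L + jZ_0·tanβl)/(Z_0 + jZ_L·tanβl) = 18.9 − j11.8 Ω
Γ_s = (Z_in − Z_s)/(Z_in + Z_s) = (-31.1 − j11.8)/(68.9 − j11.8), |Γ_s| = 0.477
VSWR = (1 + |Γ_s|)/(1 − |Γ_s|)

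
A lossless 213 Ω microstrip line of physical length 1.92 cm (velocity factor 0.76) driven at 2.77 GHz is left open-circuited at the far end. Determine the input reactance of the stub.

λ = v/f = 0.76·c / 2.77 GHz = 0.0823 m
βl = 2π·l/λ = 2π × 0.233 = 84°
tan(βl) = 9.47
For an open-circuited stub, Z_in = −jZ_0·cot(βl) = −jZ_0/tan(βl)

X_in ≈ -22.5 Ω (capacitive)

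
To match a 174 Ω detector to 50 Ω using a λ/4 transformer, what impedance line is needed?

Z_qwt ≈ 93.3 Ω

Z_qwt = √(Z_0·R_L) = √(50 × 174) = √8700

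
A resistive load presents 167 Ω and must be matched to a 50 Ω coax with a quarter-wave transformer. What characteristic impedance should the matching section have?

Z_qwt ≈ 91.4 Ω

Z_qwt = √(Z_0·R_L) = √(50 × 167) = √8350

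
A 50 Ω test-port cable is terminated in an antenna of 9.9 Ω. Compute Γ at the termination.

Γ = -0.669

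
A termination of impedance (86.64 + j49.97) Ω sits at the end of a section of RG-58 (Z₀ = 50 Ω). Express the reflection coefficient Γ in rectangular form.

Γ ≈ 0.354 + j0.236

Γ = (Z_L − Z_0)/(Z_L + Z_0) = (36.64 + j49.97)/(136.6 + j49.97)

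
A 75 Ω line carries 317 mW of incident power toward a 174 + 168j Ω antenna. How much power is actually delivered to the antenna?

|Γ| = |(99 + j168)/(249 + j168)| = 0.649
|Γ|² = 0.421
P_refl = |Γ|²·P_inc = 134 mW, P_del = (1 − |Γ|²)·P_inc = 183 mW

P_delivered ≈ 183 mW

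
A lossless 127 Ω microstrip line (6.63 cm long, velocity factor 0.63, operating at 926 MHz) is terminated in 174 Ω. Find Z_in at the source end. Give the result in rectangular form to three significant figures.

λ = v/f = 0.63·c / 926 MHz = 0.204 m
βl = 2π·l/λ = 2π × 0.325 = 117°
tan(βl) = tan(117°) = -1.97
Z_in = Z_0·(Z_L + jZ_0·tanβl)/(Z_0 + jZ_L·tanβl)
     = 127·(174 − j250)/(127 − j342)

Z_in ≈ 103 + j26.5 Ω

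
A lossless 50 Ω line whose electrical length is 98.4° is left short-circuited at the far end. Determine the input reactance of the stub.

X_in ≈ -339 Ω (capacitive)

tan(βl) = -6.77
For a short-circuited stub, Z_in = jZ_0·tan(βl)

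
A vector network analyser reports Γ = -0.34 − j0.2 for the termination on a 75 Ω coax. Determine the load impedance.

Z_L ≈ 34.5 − j16.3 Ω

Z_L = Z_0·(1 + Γ)/(1 − Γ) = 75·(0.66 − j0.2)/(1.34 + j0.2)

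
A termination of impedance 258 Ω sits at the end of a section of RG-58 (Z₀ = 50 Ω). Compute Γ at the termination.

Γ = 0.675

Γ = (Z_L − Z_0)/(Z_L + Z_0) = (258 − 50)/(258 + 50) = 208/308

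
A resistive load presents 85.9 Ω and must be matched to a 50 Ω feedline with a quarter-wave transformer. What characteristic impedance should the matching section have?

Z_qwt = √(Z_0·R_L) = √(50 × 85.9) = √4295

Z_qwt ≈ 65.5 Ω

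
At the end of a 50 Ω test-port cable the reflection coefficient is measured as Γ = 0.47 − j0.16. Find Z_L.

Z_L = Z_0·(1 + Γ)/(1 − Γ) = 50·(1.47 − j0.16)/(0.53 + j0.16)

Z_L ≈ 123 − j52.2 Ω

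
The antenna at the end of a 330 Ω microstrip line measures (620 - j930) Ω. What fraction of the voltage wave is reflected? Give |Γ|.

Γ = (Z_L − Z_0)/(Z_L + Z_0) = (290 − j930)/(950 − j930)
|Γ| = 974/1330

|Γ| ≈ 0.733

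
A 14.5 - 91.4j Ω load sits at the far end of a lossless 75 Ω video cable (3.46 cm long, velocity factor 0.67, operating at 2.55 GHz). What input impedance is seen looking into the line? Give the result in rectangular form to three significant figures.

Z_in ≈ 63.8 − j230 Ω

λ = v/f = 0.67·c / 2.55 GHz = 0.0788 m
βl = 2π·l/λ = 2π × 0.439 = 158°
tan(βl) = tan(158°) = -0.404
Z_in = Z_0·(Z_L + jZ_0·tanβl)/(Z_0 + jZ_L·tanβl)
     = 75·(14.5 − j122)/(38.1 − j5.85)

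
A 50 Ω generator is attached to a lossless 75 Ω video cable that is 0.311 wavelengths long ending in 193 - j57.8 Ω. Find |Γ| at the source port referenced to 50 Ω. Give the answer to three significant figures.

|Γ| ≈ 0.43

βl = 2π × 0.311 = 112°
tan(βl) = -2.48
Z_in = Z_0·(Z_L + jZ_0·tanβl)/(Z_0 + jZ_L·tanβl) = 33.2 + j35 Ω
Γ_s = (Z_in − Z_s)/(Z_in + Z_s) = (-16.8 + j35)/(83.2 + j35), |Γ_s| = 0.43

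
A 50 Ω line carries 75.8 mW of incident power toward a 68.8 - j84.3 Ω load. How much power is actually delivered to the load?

P_delivered ≈ 49.2 mW

|Γ| = |(18.8 − j84.3)/(118.8 − j84.3)| = 0.593
|Γ|² = 0.352
P_refl = |Γ|²·P_inc = 26.6 mW, P_del = (1 − |Γ|²)·P_inc = 49.2 mW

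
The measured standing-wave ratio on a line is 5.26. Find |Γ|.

|Γ| ≈ 0.681

|Γ| = (S − 1)/(S + 1) = (5.26 − 1)/(5.26 + 1) = 4.26/6.26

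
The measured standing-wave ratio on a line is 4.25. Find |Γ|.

|Γ| = (S − 1)/(S + 1) = (4.25 − 1)/(4.25 + 1) = 3.25/5.25

|Γ| ≈ 0.619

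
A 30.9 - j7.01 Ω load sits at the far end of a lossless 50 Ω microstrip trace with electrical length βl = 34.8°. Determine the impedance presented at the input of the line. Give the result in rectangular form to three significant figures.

Z_in ≈ 33 + j12.4 Ω

tan(βl) = tan(34.8°) = 0.695
Z_in = Z_0·(Z_L + jZ_0·tanβl)/(Z_0 + jZ_L·tanβl)
     = 50·(30.9 + j27.7)/(54.9 + j21.5)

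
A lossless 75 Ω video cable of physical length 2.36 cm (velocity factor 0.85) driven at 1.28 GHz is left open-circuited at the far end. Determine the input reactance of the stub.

λ = v/f = 0.85·c / 1.28 GHz = 0.199 m
βl = 2π·l/λ = 2π × 0.118 = 42.6°
tan(βl) = 0.921
For an open-circuited stub, Z_in = −jZ_0·cot(βl) = −jZ_0/tan(βl)

X_in ≈ -81.4 Ω (capacitive)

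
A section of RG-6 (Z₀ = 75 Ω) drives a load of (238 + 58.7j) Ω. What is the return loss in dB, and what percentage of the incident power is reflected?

RL ≈ 5.29 dB; 29.6% of incident power reflected

Γ = (163 + j58.7)/(313 + j58.7), |Γ| = 0.544
RL = −20·log₁₀(0.544) = 5.29 dB
P_refl/P_inc = |Γ|² = 0.296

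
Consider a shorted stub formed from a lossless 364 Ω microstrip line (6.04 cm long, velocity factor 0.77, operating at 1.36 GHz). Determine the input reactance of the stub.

λ = v/f = 0.77·c / 1.36 GHz = 0.17 m
βl = 2π·l/λ = 2π × 0.356 = 128°
tan(βl) = -1.28
For a shorted stub, Z_in = jZ_0·tan(βl)

X_in ≈ -466 Ω (capacitive)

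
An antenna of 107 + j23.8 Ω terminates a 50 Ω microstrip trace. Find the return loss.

RL ≈ 8.2 dB

Γ = (57 + j23.8)/(157 + j23.8), |Γ| = 0.389
RL = −20·log₁₀|Γ| = −20·log₁₀(0.389)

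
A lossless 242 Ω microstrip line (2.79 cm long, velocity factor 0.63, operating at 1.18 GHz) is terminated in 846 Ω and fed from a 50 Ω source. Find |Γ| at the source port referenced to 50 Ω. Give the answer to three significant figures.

λ = v/f = 0.63·c / 1.18 GHz = 0.16 m
βl = 2π·l/λ = 2π × 0.174 = 62.7°
tan(βl) = 1.94
Z_in = Z_0·(Z_L + jZ_0·tanβl)/(Z_0 + jZ_L·tanβl) = 85.8 − j112 Ω
Γ_s = (Z_in − Z_s)/(Z_in + Z_s) = (35.8 − j112)/(136 − j112), |Γ_s| = 0.669

|Γ| ≈ 0.669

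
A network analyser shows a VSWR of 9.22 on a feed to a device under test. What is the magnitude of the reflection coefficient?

|Γ| = (S − 1)/(S + 1) = (9.22 − 1)/(9.22 + 1) = 8.22/10.2

|Γ| ≈ 0.804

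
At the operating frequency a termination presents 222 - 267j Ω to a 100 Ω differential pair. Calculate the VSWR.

Γ = (Z_L − Z_0)/(Z_L + Z_0) = (122 − j267)/(322 − j267)
|Γ| = 294/418 = 0.702
VSWR = (1 + |Γ|)/(1 − |Γ|) = 1.7/0.298

VSWR ≈ 5.71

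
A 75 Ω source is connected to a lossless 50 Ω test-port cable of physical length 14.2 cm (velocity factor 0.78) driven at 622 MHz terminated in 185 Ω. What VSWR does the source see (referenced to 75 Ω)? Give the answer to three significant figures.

VSWR ≈ 4.01

λ = v/f = 0.78·c / 622 MHz = 0.376 m
βl = 2π·l/λ = 2π × 0.377 = 136°
tan(βl) = -0.97
Z_in = Z_0·(Z_L + jZ_0·tanβl)/(Z_0 + jZ_L·tanβl) = 25.9 + j44.4 Ω
Γ_s = (Z_in − Z_s)/(Z_in + Z_s) = (-49.1 + j44.4)/(101 + j44.4), |Γ_s| = 0.601
VSWR = (1 + |Γ_s|)/(1 − |Γ_s|)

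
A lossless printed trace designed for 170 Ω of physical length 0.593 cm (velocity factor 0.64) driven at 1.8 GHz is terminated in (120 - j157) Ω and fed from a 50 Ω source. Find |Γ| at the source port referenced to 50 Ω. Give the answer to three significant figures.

|Γ| ≈ 0.589

λ = v/f = 0.64·c / 1.8 GHz = 0.107 m
βl = 2π·l/λ = 2π × 0.0556 = 20°
tan(βl) = 0.364
Z_in = Z_0·(Z_L + jZ_0·tanβl)/(Z_0 + jZ_L·tanβl) = 73.4 − j85.3 Ω
Γ_s = (Z_in − Z_s)/(Z_in + Z_s) = (23.4 − j85.3)/(123 − j85.3), |Γ_s| = 0.589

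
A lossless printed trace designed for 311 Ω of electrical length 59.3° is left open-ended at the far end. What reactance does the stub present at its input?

X_in ≈ -185 Ω (capacitive)

tan(βl) = 1.68
For an open-ended stub, Z_in = −jZ_0·cot(βl) = −jZ_0/tan(βl)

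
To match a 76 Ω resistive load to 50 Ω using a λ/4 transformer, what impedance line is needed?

Z_qwt = √(Z_0·R_L) = √(50 × 76) = √3800

Z_qwt ≈ 61.6 Ω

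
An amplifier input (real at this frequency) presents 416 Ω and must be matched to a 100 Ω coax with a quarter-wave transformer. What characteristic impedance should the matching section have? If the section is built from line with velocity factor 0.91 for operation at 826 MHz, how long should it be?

Z_qwt ≈ 204 Ω; length ≈ 8.26 cm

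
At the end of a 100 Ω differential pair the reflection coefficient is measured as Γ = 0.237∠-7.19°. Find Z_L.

Z_L = Z_0·(1 + Γ)/(1 − Γ) = 100·(1.24 − j0.0297)/(0.765 + j0.0297)

Z_L ≈ 161 − j10.1 Ω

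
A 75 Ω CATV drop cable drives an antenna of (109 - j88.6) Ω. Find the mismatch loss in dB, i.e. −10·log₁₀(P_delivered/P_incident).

mismatch loss ≈ 1.06 dB

Γ = (34 − j88.6)/(184 − j88.6), |Γ| = 0.465
|Γ|² = 0.216, so P_del/P_inc = 1 − |Γ|² = 0.784
ML = −10·log₁₀(1 − |Γ|²)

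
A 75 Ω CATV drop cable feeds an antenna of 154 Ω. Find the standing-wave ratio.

Γ = (154 − 75)/(154 + 75) = 0.345
VSWR = (1 + 0.345)/(1 − 0.345)

VSWR ≈ 2.05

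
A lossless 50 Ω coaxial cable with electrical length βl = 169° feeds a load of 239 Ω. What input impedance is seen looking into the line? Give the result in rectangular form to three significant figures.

Z_in ≈ 133 + j114 Ω

tan(βl) = tan(169°) = -0.194
Z_in = Z_0·(Z_L + jZ_0·tanβl)/(Z_0 + jZ_L·tanβl)
     = 50·(239 − j9.72)/(50 − j46.5)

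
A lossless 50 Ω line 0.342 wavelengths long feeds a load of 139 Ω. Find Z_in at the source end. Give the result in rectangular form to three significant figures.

βl = 2π × 0.342 = 123°
tan(βl) = tan(123°) = -1.53
Z_in = Z_0·(Z_L + jZ_0·tanβl)/(Z_0 + jZ_L·tanβl)
     = 50·(139 − j76.6)/(50 − j213)

Z_in ≈ 24.3 + j26.9 Ω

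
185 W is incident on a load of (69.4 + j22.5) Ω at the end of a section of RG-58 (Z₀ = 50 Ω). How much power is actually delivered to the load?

P_delivered ≈ 174 W

|Γ| = |(19.4 + j22.5)/(119.4 + j22.5)| = 0.245
|Γ|² = 0.0598
P_refl = |Γ|²·P_inc = 11.1 W, P_del = (1 − |Γ|²)·P_inc = 174 W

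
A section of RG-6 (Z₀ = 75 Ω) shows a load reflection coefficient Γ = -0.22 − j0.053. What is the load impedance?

Z_L = Z_0·(1 + Γ)/(1 − Γ) = 75·(0.78 − j0.053)/(1.22 + j0.053)

Z_L ≈ 47.7 − j5.33 Ω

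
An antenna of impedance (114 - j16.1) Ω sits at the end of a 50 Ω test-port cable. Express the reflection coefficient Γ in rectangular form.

Γ = (Z_L − Z_0)/(Z_L + Z_0) = (64 − j16.1)/(164 − j16.1)

Γ ≈ 0.396 − j0.0593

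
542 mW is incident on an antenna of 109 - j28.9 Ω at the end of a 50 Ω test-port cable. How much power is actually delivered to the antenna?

P_delivered ≈ 452 mW

|Γ| = |(59 − j28.9)/(159 − j28.9)| = 0.407
|Γ|² = 0.165
P_refl = |Γ|²·P_inc = 89.6 mW, P_del = (1 − |Γ|²)·P_inc = 452 mW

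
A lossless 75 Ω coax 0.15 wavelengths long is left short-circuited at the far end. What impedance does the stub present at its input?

Z_in ≈ +j103 Ω

βl = 2π × 0.15 = 54°
tan(βl) = 1.38
For a short-circuited stub, Z_in = jZ_0·tan(βl)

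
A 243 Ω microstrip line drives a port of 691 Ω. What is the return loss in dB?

RL ≈ 6.38 dB

Γ = (691 − 243)/(691 + 243) = 0.48
RL = −20·log₁₀|Γ| = −20·log₁₀(0.48)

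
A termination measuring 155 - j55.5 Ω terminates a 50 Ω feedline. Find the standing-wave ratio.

Γ = (Z_L − Z_0)/(Z_L + Z_0) = (105 − j55.5)/(205 − j55.5)
|Γ| = 119/212 = 0.559
VSWR = (1 + |Γ|)/(1 − |Γ|) = 1.56/0.441

VSWR ≈ 3.54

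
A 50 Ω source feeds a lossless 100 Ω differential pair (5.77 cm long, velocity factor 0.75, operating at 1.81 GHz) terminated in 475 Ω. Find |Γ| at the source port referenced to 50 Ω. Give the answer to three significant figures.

|Γ| ≈ 0.803

λ = v/f = 0.75·c / 1.81 GHz = 0.124 m
βl = 2π·l/λ = 2π × 0.464 = 167°
tan(βl) = -0.229
Z_in = Z_0·(Z_L + jZ_0·tanβl)/(Z_0 + jZ_L·tanβl) = 229 + j226 Ω
Γ_s = (Z_in − Z_s)/(Z_in + Z_s) = (179 + j226)/(279 + j226), |Γ_s| = 0.803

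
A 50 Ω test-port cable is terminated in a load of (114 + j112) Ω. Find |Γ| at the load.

Γ = (Z_L − Z_0)/(Z_L + Z_0) = (64 + j112)/(164 + j112)
|Γ| = 129/199

|Γ| ≈ 0.65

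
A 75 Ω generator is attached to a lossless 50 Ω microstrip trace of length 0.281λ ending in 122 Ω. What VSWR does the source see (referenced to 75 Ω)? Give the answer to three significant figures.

VSWR ≈ 3.59

βl = 2π × 0.281 = 101°
tan(βl) = -5.07
Z_in = Z_0·(Z_L + jZ_0·tanβl)/(Z_0 + jZ_L·tanβl) = 21.2 + j8.15 Ω
Γ_s = (Z_in − Z_s)/(Z_in + Z_s) = (-53.8 + j8.15)/(96.2 + j8.15), |Γ_s| = 0.564
VSWR = (1 + |Γ_s|)/(1 − |Γ_s|)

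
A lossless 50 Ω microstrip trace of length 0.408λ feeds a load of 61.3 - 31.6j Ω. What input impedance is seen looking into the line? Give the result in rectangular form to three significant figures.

Z_in ≈ 88.7 + j11.5 Ω

βl = 2π × 0.408 = 147°
tan(βl) = tan(147°) = -0.652
Z_in = Z_0·(Z_L + jZ_0·tanβl)/(Z_0 + jZ_L·tanβl)
     = 50·(61.3 − j64.2)/(29.4 − j40)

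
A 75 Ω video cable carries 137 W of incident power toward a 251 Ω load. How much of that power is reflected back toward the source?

P_reflected ≈ 39.9 W

Γ = (251 − 75)/(251 + 75) = 0.54
|Γ|² = 0.291
P_refl = |Γ|²·P_inc = 39.9 W, P_del = (1 − |Γ|²)·P_inc = 97.1 W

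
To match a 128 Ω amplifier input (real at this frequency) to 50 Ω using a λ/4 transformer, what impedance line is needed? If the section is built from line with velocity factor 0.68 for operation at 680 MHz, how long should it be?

Z_qwt ≈ 80 Ω; length ≈ 7.5 cm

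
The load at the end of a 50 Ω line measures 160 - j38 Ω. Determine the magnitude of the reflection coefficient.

|Γ| ≈ 0.545

Γ = (Z_L − Z_0)/(Z_L + Z_0) = (110 − j38)/(210 − j38)
|Γ| = 116/213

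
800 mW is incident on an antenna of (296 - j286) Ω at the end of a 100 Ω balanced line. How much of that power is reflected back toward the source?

P_reflected ≈ 403 mW

|Γ| = |(196 − j286)/(396 − j286)| = 0.71
|Γ|² = 0.504
P_refl = |Γ|²·P_inc = 403 mW, P_del = (1 − |Γ|²)·P_inc = 397 mW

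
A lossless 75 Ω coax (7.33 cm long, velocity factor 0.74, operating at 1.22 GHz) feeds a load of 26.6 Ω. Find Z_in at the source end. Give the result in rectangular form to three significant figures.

Z_in ≈ 37.3 − j43.2 Ω

λ = v/f = 0.74·c / 1.22 GHz = 0.182 m
βl = 2π·l/λ = 2π × 0.403 = 145°
tan(βl) = tan(145°) = -0.7
Z_in = Z_0·(Z_L + jZ_0·tanβl)/(Z_0 + jZ_L·tanβl)
     = 75·(26.6 − j52.5)/(75 − j18.6)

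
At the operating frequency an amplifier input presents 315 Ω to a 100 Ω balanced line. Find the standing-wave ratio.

Γ = (315 − 100)/(315 + 100) = 0.518
VSWR = (1 + 0.518)/(1 − 0.518)

VSWR ≈ 3.15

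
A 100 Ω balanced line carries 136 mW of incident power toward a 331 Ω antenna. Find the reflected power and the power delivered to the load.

Γ = (331 − 100)/(331 + 100) = 0.536
|Γ|² = 0.287
P_refl = |Γ|²·P_inc = 39.1 mW, P_del = (1 − |Γ|²)·P_inc = 96.9 mW

P_reflected ≈ 39.1 mW; P_delivered ≈ 96.9 mW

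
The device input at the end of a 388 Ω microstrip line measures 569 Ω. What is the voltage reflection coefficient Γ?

Γ = 0.189

Γ = (Z_L − Z_0)/(Z_L + Z_0) = (569 − 388)/(569 + 388) = 181/957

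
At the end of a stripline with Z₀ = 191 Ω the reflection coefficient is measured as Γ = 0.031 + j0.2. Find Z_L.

Z_L ≈ 187 + j78 Ω

Z_L = Z_0·(1 + Γ)/(1 − Γ) = 191·(1.03 + j0.2)/(0.969 − j0.2)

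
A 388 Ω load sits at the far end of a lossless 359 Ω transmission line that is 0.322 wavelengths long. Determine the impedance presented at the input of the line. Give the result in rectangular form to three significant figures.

βl = 2π × 0.322 = 116°
tan(βl) = tan(116°) = -2.06
Z_in = Z_0·(Z_L + jZ_0·tanβl)/(Z_0 + jZ_L·tanβl)
     = 359·(388 − j739)/(359 − j798)

Z_in ≈ 342 + j20.9 Ω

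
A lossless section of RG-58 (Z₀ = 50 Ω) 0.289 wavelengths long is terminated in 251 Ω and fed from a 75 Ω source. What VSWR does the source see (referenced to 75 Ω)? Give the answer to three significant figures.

VSWR ≈ 7.29

βl = 2π × 0.289 = 104°
tan(βl) = -4
Z_in = Z_0·(Z_L + jZ_0·tanβl)/(Z_0 + jZ_L·tanβl) = 10.6 + j12 Ω
Γ_s = (Z_in − Z_s)/(Z_in + Z_s) = (-64.4 + j12)/(85.6 + j12), |Γ_s| = 0.759
VSWR = (1 + |Γ_s|)/(1 − |Γ_s|)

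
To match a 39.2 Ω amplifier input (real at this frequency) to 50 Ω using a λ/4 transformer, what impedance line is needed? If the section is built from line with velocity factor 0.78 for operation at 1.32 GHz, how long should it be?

Z_qwt ≈ 44.3 Ω; length ≈ 4.43 cm

Z_qwt = √(Z_0·R_L) = √(50 × 39.2) = √1960
λ = 0.78·c/f = 0.177 m, so l = λ/4 = 0.0443 m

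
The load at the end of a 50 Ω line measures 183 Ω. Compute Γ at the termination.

Γ = 0.571

Γ = (Z_L − Z_0)/(Z_L + Z_0) = (183 − 50)/(183 + 50) = 133/233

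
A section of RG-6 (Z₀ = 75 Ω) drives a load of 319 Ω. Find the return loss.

Γ = (319 − 75)/(319 + 75) = 0.619
RL = −20·log₁₀|Γ| = −20·log₁₀(0.619)

RL ≈ 4.16 dB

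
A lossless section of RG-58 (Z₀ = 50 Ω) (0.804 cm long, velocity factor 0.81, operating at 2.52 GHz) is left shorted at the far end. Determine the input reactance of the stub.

X_in ≈ 28.9 Ω (inductive)

λ = v/f = 0.81·c / 2.52 GHz = 0.0964 m
βl = 2π·l/λ = 2π × 0.0834 = 30°
tan(βl) = 0.578
For a shorted stub, Z_in = jZ_0·tan(βl)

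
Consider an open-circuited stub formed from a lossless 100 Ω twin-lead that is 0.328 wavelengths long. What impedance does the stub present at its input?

Z_in ≈ +j53.4 Ω

βl = 2π × 0.328 = 118°
tan(βl) = -1.87
For an open-circuited stub, Z_in = −jZ_0·cot(βl) = −jZ_0/tan(βl)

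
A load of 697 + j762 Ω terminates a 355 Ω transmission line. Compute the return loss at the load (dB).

Γ = (342 + j762)/(1052 + j762), |Γ| = 0.643
RL = −20·log₁₀|Γ| = −20·log₁₀(0.643)

RL ≈ 3.84 dB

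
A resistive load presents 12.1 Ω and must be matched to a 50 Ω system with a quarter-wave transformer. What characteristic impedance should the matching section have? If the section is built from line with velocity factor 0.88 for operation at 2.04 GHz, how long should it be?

Z_qwt ≈ 24.6 Ω; length ≈ 3.24 cm

Z_qwt = √(Z_0·R_L) = √(50 × 12.1) = √605
λ = 0.88·c/f = 0.129 m, so l = λ/4 = 0.0324 m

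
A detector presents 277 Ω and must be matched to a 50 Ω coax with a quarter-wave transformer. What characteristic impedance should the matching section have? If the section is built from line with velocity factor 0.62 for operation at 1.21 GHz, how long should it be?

Z_qwt ≈ 118 Ω; length ≈ 3.84 cm

Z_qwt = √(Z_0·R_L) = √(50 × 277) = √13850
λ = 0.62·c/f = 0.154 m, so l = λ/4 = 0.0384 m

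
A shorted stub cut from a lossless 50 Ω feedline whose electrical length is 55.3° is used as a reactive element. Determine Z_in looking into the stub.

Z_in ≈ +j72.2 Ω

tan(βl) = 1.44
For a shorted stub, Z_in = jZ_0·tan(βl)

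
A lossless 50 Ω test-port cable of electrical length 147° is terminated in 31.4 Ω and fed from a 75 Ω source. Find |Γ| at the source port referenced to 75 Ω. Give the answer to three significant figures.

|Γ| ≈ 0.353

tan(βl) = -0.649
Z_in = Z_0·(Z_L + jZ_0·tanβl)/(Z_0 + jZ_L·tanβl) = 38.3 − j16.9 Ω
Γ_s = (Z_in − Z_s)/(Z_in + Z_s) = (-36.7 − j16.9)/(113 − j16.9), |Γ_s| = 0.353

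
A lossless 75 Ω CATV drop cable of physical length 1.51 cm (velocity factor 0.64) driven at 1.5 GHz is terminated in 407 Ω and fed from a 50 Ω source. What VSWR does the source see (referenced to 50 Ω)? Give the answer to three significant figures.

λ = v/f = 0.64·c / 1.5 GHz = 0.128 m
βl = 2π·l/λ = 2π × 0.118 = 42.5°
tan(βl) = 0.915
Z_in = Z_0·(Z_L + jZ_0·tanβl)/(Z_0 + jZ_L·tanβl) = 29.1 − j76.1 Ω
Γ_s = (Z_in − Z_s)/(Z_in + Z_s) = (-20.9 − j76.1)/(79.1 − j76.1), |Γ_s| = 0.719
VSWR = (1 + |Γ_s|)/(1 − |Γ_s|)

VSWR ≈ 6.11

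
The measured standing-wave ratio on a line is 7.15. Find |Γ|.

|Γ| ≈ 0.755

|Γ| = (S − 1)/(S + 1) = (7.15 − 1)/(7.15 + 1) = 6.15/8.15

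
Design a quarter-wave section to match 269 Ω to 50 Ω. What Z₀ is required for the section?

Z_qwt ≈ 116 Ω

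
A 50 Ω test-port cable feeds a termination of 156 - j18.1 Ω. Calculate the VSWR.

VSWR ≈ 3.17

Γ = (Z_L − Z_0)/(Z_L + Z_0) = (106 − j18.1)/(206 − j18.1)
|Γ| = 108/207 = 0.52
VSWR = (1 + |Γ|)/(1 − |Γ|) = 1.52/0.48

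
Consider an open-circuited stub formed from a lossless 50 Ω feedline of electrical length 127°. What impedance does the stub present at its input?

Z_in ≈ +j37.7 Ω

tan(βl) = -1.33
For an open-circuited stub, Z_in = −jZ_0·cot(βl) = −jZ_0/tan(βl)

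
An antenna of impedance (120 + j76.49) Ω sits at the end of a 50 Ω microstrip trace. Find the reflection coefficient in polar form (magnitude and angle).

Γ = (Z_L − Z_0)/(Z_L + Z_0) = (70 + j76.49)/(170 + j76.49)
|Γ| = 104/186 = 0.556

Γ ≈ 0.556 ∠ 23.3°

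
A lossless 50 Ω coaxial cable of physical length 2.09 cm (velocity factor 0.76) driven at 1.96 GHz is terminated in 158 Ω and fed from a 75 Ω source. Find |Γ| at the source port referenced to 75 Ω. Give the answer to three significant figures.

λ = v/f = 0.76·c / 1.96 GHz = 0.116 m
βl = 2π·l/λ = 2π × 0.18 = 64.7°
tan(βl) = 2.11
Z_in = Z_0·(Z_L + jZ_0·tanβl)/(Z_0 + jZ_L·tanβl) = 18.9 − j20.8 Ω
Γ_s = (Z_in − Z_s)/(Z_in + Z_s) = (-56.1 − j20.8)/(93.9 − j20.8), |Γ_s| = 0.622

|Γ| ≈ 0.622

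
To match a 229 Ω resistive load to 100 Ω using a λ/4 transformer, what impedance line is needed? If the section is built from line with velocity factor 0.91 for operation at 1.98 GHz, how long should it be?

Z_qwt = √(Z_0·R_L) = √(100 × 229) = √22900
λ = 0.91·c/f = 0.138 m, so l = λ/4 = 0.0345 m

Z_qwt ≈ 151 Ω; length ≈ 3.45 cm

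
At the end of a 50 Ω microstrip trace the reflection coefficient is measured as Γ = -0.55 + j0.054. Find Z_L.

Z_L = Z_0·(1 + Γ)/(1 − Γ) = 50·(0.45 + j0.054)/(1.55 − j0.054)

Z_L ≈ 14.4 + j2.24 Ω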